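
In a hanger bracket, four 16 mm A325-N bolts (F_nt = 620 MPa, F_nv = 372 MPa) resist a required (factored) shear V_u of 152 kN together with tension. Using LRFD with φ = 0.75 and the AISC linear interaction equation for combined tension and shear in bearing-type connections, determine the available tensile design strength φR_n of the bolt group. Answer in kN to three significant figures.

233 kN

A_b = π·16²/4 = 201.1 mm²; f_rv = 152 × 1000 / (4 × 201.1) = 189 MPa.
F'_nt = 1.3 F_nt − (F_nt / φF_nv) f_rv = 1.3·620 − (620/(0.75·372))·189 = 386 MPa, capped at F_nt → F'_nt = 386 MPa.
R_n = F'_nt · A_b · n = 386 × 201.1 × 4 / 1000 = 310.4 kN.
Design strength φR_n = 0.75 × 310.4 = 233 kN.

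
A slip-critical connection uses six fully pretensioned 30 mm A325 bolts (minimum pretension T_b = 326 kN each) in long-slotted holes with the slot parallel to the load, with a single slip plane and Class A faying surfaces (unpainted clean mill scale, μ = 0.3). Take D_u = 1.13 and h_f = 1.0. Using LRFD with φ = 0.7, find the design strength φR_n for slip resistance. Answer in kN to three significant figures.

R_n = μ · D_u · h_f · T_b · n_s · n_b = 0.3 × 1.13 × 1.0 × 326 × 1 × 6 = 663.1 kN.
Design strength φR_n = 0.7 × 663.1 = 464 kN.

464 kN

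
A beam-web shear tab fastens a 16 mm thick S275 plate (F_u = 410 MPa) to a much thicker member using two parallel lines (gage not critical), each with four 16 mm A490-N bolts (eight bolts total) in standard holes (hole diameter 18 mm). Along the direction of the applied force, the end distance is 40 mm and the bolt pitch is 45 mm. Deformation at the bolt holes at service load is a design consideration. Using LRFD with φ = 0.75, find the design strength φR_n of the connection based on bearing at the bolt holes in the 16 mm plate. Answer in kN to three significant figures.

Per bolt r_n = 1.2 l_c t F_u ≤ 2.4 d t F_u; upper limit = 2.4 × 16 × 16 × 410 / 1000 = 251.9 kN.
Edge bolt: l_c = 40 − 18/2 = 31 mm → 1.2 × 31 × 16 × 410 / 1000 = 244 → r_n = 244 kN.
Interior bolts: l_c = 45 − 18 = 27 mm → 1.2 × 27 × 16 × 410 / 1000 = 212.5 → r_n = 212.5 kN.
R_n = 2 × 244 + 6 × 212.5 = 1763 kN.
Design strength φR_n = 0.75 × 1763 = 1320 kN.

1320 kN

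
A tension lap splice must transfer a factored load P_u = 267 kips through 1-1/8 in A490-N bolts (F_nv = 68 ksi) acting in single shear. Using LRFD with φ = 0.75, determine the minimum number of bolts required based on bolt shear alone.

A_b = π·1.125²/4 = 0.994 in².
Per-bolt design strength φR_n = 0.75 × 68 × 0.994 × 1 = 50.69 kips.
n ≥ 267 / 50.69 = 5.267 → use 6 bolts.

6 bolts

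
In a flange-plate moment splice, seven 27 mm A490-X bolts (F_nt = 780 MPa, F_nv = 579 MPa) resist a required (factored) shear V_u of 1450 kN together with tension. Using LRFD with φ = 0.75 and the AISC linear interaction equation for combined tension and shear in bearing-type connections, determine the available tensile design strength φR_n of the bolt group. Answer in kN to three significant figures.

1090 kN

A_b = π·27²/4 = 572.6 mm²; f_rv = 1450 × 1000 / (7 × 572.6) = 361.8 MPa.
F'_nt = 1.3 F_nt − (F_nt / φF_nv) f_rv = 1.3·780 − (780/(0.75·579))·361.8 = 364.2 MPa, capped at F_nt → F'_nt = 364.2 MPa.
R_n = F'_nt · A_b · n = 364.2 × 572.6 × 7 / 1000 = 1460 kN.
Design strength φR_n = 0.75 × 1460 = 1090 kN.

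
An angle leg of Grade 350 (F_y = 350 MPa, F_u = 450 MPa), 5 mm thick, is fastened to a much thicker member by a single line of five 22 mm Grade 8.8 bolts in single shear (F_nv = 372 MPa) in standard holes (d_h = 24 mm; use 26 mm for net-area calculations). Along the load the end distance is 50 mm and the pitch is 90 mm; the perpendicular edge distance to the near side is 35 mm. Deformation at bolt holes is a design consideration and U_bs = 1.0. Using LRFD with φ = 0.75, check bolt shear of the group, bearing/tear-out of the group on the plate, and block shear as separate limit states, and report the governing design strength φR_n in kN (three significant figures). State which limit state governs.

Bolt shear: A_b = π·22²/4 = 380.1 mm²; R_n = 372 × 380.1 × 5 × 1 / 1000 = 707 kN → 0.75 × 707 = 530 kN.
Bearing: edge l_c = 38, r_n = 102.6 kN; interior l_c = 66, r_n = 118.8 kN; R_n = 102.6 + 4·118.8 = 577.8 kN → 433 kN.
Block shear: A_gv = 2050, A_nv = 1465, A_nt = 110 mm²; R_n = min(0.6F_uA_nv, 0.6F_yA_gv) + U_bs·F_u·A_nt = 445.1 kN → 334 kN.
Block shear governs: 334 kN.

334 kN (block shear governs)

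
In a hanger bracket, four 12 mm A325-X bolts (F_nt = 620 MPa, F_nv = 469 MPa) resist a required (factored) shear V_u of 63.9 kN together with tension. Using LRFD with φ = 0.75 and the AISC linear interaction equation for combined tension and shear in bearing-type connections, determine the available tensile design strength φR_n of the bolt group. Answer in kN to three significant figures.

A_b = π·12²/4 = 113.1 mm²; f_rv = 63.9 × 1000 / (4 × 113.1) = 141.3 MPa.
F'_nt = 1.3 F_nt − (F_nt / φF_nv) f_rv = 1.3·620 − (620/(0.75·469))·141.3 = 557 MPa, capped at F_nt → F'_nt = 557 MPa.
R_n = F'_nt · A_b · n = 557 × 113.1 × 4 / 1000 = 252 kN.
Design strength φR_n = 0.75 × 252 = 189 kN.

189 kN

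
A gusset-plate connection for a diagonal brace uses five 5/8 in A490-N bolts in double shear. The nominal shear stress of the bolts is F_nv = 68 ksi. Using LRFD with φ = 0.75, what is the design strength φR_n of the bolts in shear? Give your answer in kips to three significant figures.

A_b = π × 0.625² / 4 = 0.3068 in².
R_n = F_nv · A_b · n · n_s = 68 × 0.3068 × 5 × 2 = 208.6 kips.
Design strength φR_n = 0.75 × 208.6 = 156 kips.

156 kips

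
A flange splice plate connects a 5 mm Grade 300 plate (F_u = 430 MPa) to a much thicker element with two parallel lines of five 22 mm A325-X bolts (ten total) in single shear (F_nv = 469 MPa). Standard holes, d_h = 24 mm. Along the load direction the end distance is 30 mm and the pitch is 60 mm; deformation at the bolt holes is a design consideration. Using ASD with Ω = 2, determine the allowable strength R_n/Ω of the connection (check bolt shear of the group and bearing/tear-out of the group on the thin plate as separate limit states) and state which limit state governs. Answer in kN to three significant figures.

418 kN (bearing governs)

Bolt shear: A_b = π·22²/4 = 380.1 mm²; R_n = 469 × 380.1 × 10 × 1 / 1000 = 1783 kN → 1783 / 2 = 891 kN.
Bearing (1.2 l_c t F_u ≤ 2.4 d t F_u): upper limit = 2.4·22·5·430 / 1000 = 113.5 kN.
  Edge l_c = 30 − 24/2 = 18 → r_n = 46.44 kN; interior l_c = 60 − 24 = 36 → r_n = 92.88 kN.
  R_n,bearing = 2·46.44 + 8·92.88 = 835.9 kN → 835.9 / 2 = 418 kN.
Bearing governs: 418 kN.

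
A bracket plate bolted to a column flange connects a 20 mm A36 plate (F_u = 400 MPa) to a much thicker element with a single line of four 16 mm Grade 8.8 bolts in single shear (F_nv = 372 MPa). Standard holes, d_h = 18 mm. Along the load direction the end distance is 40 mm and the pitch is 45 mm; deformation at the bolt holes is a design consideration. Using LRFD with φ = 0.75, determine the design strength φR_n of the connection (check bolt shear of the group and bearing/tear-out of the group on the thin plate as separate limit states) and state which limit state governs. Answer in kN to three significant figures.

224 kN (bolt shear governs)

Bolt shear: A_b = π·16²/4 = 201.1 mm²; R_n = 372 × 201.1 × 4 × 1 / 1000 = 299.2 kN → 0.75 × 299.2 = 224 kN.
Bearing (1.2 l_c t F_u ≤ 2.4 d t F_u): upper limit = 2.4·16·20·400 / 1000 = 307.2 kN.
  Edge l_c = 40 − 18/2 = 31 → r_n = 297.6 kN; interior l_c = 45 − 18 = 27 → r_n = 259.2 kN.
  R_n,bearing = 1·297.6 + 3·259.2 = 1075 kN → 0.75 × 1075 = 806 kN.
Bolt shear governs: 224 kN.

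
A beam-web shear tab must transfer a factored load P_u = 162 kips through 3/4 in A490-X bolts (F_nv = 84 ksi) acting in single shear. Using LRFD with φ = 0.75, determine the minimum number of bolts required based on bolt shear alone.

A_b = π·0.75²/4 = 0.4418 in².
Per-bolt design strength φR_n = 0.75 × 84 × 0.4418 × 1 = 27.83 kips.
n ≥ 162 / 27.83 = 5.821 → use 6 bolts.

6 bolts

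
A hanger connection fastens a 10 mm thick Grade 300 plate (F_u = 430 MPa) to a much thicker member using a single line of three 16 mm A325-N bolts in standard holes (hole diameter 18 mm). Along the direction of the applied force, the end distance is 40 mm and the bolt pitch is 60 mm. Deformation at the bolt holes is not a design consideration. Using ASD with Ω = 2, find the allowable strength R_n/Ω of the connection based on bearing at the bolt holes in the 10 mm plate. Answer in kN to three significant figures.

306 kN

Per bolt r_n = 1.5 l_c t F_u ≤ 3.0 d t F_u; upper limit = 3.0 × 16 × 10 × 430 / 1000 = 206.4 kN.
Edge bolt: l_c = 40 − 18/2 = 31 mm → 1.5 × 31 × 10 × 430 / 1000 = 200 → r_n = 200 kN.
Interior bolts: l_c = 60 − 18 = 42 mm → 1.5 × 42 × 10 × 430 / 1000 = 270.9 → r_n = 206.4 kN.
R_n = 1 × 200 + 2 × 206.4 = 612.8 kN.
Allowable strength R_n/Ω = 612.8 / 2 = 306 kN.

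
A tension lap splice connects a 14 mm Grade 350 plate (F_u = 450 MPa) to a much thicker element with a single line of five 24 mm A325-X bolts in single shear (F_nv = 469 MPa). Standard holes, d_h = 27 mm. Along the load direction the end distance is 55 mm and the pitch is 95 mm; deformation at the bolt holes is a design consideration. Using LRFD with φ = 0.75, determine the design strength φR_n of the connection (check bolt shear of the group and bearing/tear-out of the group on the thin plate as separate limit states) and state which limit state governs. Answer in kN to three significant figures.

796 kN (bolt shear governs)

Bolt shear: A_b = π·24²/4 = 452.4 mm²; R_n = 469 × 452.4 × 5 × 1 / 1000 = 1061 kN → 0.75 × 1061 = 796 kN.
Bearing (1.2 l_c t F_u ≤ 2.4 d t F_u): upper limit = 2.4·24·14·450 / 1000 = 362.9 kN.
  Edge l_c = 55 − 27/2 = 41.5 → r_n = 313.7 kN; interior l_c = 95 − 27 = 68 → r_n = 362.9 kN.
  R_n,bearing = 1·313.7 + 4·362.9 = 1765 kN → 0.75 × 1765 = 1320 kN.
Bolt shear governs: 796 kN.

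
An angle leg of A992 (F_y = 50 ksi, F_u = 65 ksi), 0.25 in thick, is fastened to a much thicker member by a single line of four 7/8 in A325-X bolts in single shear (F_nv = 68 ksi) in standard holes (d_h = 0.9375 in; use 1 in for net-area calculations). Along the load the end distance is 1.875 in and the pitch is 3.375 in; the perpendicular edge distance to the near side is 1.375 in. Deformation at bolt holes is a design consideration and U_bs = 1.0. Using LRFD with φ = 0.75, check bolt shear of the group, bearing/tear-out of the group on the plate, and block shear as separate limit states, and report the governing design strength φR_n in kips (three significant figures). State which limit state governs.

72.8 kips (block shear governs)

Bolt shear: A_b = π·0.875²/4 = 0.6013 in²; R_n = 68 × 0.6013 × 4 × 1 = 163.6 kips → 0.75 × 163.6 = 123 kips.
Bearing: edge l_c = 1.406, r_n = 27.42 kips; interior l_c = 2.438, r_n = 34.12 kips; R_n = 27.42 + 3·34.12 = 129.8 kips → 97.3 kips.
Block shear: A_gv = 3, A_nv = 2.125, A_nt = 0.2188 in²; R_n = min(0.6F_uA_nv, 0.6F_yA_gv) + U_bs·F_u·A_nt = 97.09 kips → 72.8 kips.
Block shear governs: 72.8 kips.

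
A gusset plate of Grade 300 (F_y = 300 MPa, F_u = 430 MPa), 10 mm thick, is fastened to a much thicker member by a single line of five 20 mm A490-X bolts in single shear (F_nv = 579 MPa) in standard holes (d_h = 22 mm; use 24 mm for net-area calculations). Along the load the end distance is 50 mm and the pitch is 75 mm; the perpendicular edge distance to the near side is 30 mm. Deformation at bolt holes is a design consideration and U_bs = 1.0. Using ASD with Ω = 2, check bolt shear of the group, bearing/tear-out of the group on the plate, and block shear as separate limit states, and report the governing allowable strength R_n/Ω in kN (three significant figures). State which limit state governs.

351 kN (block shear governs)

Bolt shear: A_b = π·20²/4 = 314.2 mm²; R_n = 579 × 314.2 × 5 × 1 / 1000 = 909.5 kN → 909.5 / 2 = 455 kN.
Bearing: edge l_c = 39, r_n = 201.2 kN; interior l_c = 53, r_n = 206.4 kN; R_n = 201.2 + 4·206.4 = 1027 kN → 513 kN.
Block shear: A_gv = 3500, A_nv = 2420, A_nt = 180 mm²; R_n = min(0.6F_uA_nv, 0.6F_yA_gv) + U_bs·F_u·A_nt = 701.8 kN → 351 kN.
Block shear governs: 351 kN.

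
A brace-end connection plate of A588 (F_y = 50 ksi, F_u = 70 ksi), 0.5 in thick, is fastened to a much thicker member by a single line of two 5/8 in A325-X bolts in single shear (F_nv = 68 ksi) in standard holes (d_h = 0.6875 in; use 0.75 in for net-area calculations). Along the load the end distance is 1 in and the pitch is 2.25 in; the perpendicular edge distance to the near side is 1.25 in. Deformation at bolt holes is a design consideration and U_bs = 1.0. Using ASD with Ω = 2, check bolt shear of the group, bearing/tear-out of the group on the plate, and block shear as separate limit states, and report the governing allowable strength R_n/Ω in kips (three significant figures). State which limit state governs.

Bolt shear: A_b = π·0.625²/4 = 0.3068 in²; R_n = 68 × 0.3068 × 2 × 1 = 41.72 kips → 41.72 / 2 = 20.9 kips.
Bearing: edge l_c = 0.6562, r_n = 27.56 kips; interior l_c = 1.562, r_n = 52.5 kips; R_n = 27.56 + 1·52.5 = 80.06 kips → 40 kips.
Block shear: A_gv = 1.625, A_nv = 1.062, A_nt = 0.4375 in²; R_n = min(0.6F_uA_nv, 0.6F_yA_gv) + U_bs·F_u·A_nt = 75.25 kips → 37.6 kips.
Bolt shear governs: 20.9 kips.

20.9 kips (bolt shear governs)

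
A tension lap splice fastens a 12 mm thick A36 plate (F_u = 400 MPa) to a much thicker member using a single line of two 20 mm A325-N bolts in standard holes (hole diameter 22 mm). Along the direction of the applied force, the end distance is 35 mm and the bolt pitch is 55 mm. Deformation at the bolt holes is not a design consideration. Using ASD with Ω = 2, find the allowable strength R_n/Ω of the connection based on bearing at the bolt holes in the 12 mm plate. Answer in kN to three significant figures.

Per bolt r_n = 1.5 l_c t F_u ≤ 3.0 d t F_u; upper limit = 3.0 × 20 × 12 × 400 / 1000 = 288 kN.
Edge bolt: l_c = 35 − 22/2 = 24 mm → 1.5 × 24 × 12 × 400 / 1000 = 172.8 → r_n = 172.8 kN.
Interior bolts: l_c = 55 − 22 = 33 mm → 1.5 × 33 × 12 × 400 / 1000 = 237.6 → r_n = 237.6 kN.
R_n = 1 × 172.8 + 1 × 237.6 = 410.4 kN.
Allowable strength R_n/Ω = 410.4 / 2 = 205 kN.

205 kN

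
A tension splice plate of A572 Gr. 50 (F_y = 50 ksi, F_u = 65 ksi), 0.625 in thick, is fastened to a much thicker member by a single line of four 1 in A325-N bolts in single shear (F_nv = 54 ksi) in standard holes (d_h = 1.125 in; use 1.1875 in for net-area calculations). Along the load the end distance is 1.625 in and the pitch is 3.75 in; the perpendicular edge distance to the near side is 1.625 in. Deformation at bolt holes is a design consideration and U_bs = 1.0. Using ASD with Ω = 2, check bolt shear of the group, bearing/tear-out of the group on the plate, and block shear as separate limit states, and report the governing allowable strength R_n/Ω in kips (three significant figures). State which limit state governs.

Bolt shear: A_b = π·1²/4 = 0.7854 in²; R_n = 54 × 0.7854 × 4 × 1 = 169.6 kips → 169.6 / 2 = 84.8 kips.
Bearing: edge l_c = 1.062, r_n = 51.8 kips; interior l_c = 2.625, r_n = 97.5 kips; R_n = 51.8 + 3·97.5 = 344.3 kips → 172 kips.
Block shear: A_gv = 8.047, A_nv = 5.449, A_nt = 0.6445 in²; R_n = min(0.6F_uA_nv, 0.6F_yA_gv) + U_bs·F_u·A_nt = 254.4 kips → 127 kips.
Bolt shear governs: 84.8 kips.

84.8 kips (bolt shear governs)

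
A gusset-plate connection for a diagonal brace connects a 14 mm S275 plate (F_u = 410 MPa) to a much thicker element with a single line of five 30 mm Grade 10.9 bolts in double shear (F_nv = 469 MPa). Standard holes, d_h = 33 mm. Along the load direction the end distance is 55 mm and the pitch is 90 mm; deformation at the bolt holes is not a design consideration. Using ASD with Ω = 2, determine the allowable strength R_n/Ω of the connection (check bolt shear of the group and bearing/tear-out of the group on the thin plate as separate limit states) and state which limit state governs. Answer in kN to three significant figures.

Bolt shear: A_b = π·30²/4 = 706.9 mm²; R_n = 469 × 706.9 × 5 × 2 / 1000 = 3315 kN → 3315 / 2 = 1660 kN.
Bearing (1.5 l_c t F_u ≤ 3.0 d t F_u): upper limit = 3.0·30·14·410 / 1000 = 516.6 kN.
  Edge l_c = 55 − 33/2 = 38.5 → r_n = 331.5 kN; interior l_c = 90 − 33 = 57 → r_n = 490.8 kN.
  R_n,bearing = 1·331.5 + 4·490.8 = 2295 kN → 2295 / 2 = 1150 kN.
Bearing governs: 1150 kN.

1150 kN (bearing governs)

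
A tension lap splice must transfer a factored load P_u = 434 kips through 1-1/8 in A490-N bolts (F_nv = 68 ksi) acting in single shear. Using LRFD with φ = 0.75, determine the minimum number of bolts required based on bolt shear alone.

A_b = π·1.125²/4 = 0.994 in².
Per-bolt design strength φR_n = 0.75 × 68 × 0.994 × 1 = 50.69 kips.
n ≥ 434 / 50.69 = 8.561 → use 9 bolts.

9 bolts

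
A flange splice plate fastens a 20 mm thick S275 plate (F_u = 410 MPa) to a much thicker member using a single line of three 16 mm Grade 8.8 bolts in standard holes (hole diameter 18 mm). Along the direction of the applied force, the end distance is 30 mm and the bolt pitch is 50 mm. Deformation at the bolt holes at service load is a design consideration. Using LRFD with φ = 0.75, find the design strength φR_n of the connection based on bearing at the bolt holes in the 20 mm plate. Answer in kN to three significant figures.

627 kN

Per bolt r_n = 1.2 l_c t F_u ≤ 2.4 d t F_u; upper limit = 2.4 × 16 × 20 × 410 / 1000 = 314.9 kN.
Edge bolt: l_c = 30 − 18/2 = 21 mm → 1.2 × 21 × 20 × 410 / 1000 = 206.6 → r_n = 206.6 kN.
Interior bolts: l_c = 50 − 18 = 32 mm → 1.2 × 32 × 20 × 410 / 1000 = 314.9 → r_n = 314.9 kN.
R_n = 1 × 206.6 + 2 × 314.9 = 836.4 kN.
Design strength φR_n = 0.75 × 836.4 = 627 kN.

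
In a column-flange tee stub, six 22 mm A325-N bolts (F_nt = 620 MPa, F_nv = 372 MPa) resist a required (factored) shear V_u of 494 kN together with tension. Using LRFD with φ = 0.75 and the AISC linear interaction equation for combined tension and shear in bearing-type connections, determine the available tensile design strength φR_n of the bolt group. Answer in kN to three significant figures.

A_b = π·22²/4 = 380.1 mm²; f_rv = 494 × 1000 / (6 × 380.1) = 216.6 MPa.
F'_nt = 1.3 F_nt − (F_nt / φF_nv) f_rv = 1.3·620 − (620/(0.75·372))·216.6 = 324.7 MPa, capped at F_nt → F'_nt = 324.7 MPa.
R_n = F'_nt · A_b · n = 324.7 × 380.1 × 6 / 1000 = 740.5 kN.
Design strength φR_n = 0.75 × 740.5 = 555 kN.

555 kN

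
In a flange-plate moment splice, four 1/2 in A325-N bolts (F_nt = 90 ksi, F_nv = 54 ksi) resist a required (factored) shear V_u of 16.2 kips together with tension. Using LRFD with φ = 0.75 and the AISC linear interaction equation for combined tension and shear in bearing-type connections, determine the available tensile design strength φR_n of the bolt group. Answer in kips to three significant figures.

41.9 kips

A_b = π·0.5²/4 = 0.1963 in²; f_rv = 16.2 / (4 × 0.1963) = 20.63 ksi.
F'_nt = 1.3 F_nt − (F_nt / φF_nv) f_rv = 1.3·90 − (90/(0.75·54))·20.63 = 71.16 ksi, capped at F_nt → F'_nt = 71.16 ksi.
R_n = F'_nt · A_b · n = 71.16 × 0.1963 × 4 = 55.89 kips.
Design strength φR_n = 0.75 × 55.89 = 41.9 kips.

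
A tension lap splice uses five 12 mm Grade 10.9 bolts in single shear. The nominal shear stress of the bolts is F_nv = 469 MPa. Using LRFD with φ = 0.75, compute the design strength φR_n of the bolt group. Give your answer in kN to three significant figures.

199 kN

A_b = π × 12² / 4 = 113.1 mm².
R_n = F_nv · A_b · n · n_s = 469 × 113.1 × 5 × 1 / 1000 = 265.2 kN.
Design strength φR_n = 0.75 × 265.2 = 199 kN.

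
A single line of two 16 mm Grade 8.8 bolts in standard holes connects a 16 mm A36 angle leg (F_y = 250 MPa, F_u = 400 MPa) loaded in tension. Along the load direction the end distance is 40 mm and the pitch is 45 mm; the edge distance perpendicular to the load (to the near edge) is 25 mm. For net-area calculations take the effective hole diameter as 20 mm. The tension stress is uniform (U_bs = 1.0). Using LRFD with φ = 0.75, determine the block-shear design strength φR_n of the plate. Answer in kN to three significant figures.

225 kN

Shear plane L_v = 40 + 1·45 = 85 mm; A_gv = 85 × 16 = 1360 mm².
A_nv = (85 − 1.5·20) × 16 = 880 mm².
A_nt = (25 − 0.5·20) × 16 = 240 mm².
0.6 F_u A_nv = 211.2 kN; 0.6 F_y A_gv = 204 kN → shear yielding governs the shear term.
R_n = 204 + 1.0 × 400 × 240 / 1000 = 300 kN.
Design strength φR_n = 0.75 × 300 = 225 kN.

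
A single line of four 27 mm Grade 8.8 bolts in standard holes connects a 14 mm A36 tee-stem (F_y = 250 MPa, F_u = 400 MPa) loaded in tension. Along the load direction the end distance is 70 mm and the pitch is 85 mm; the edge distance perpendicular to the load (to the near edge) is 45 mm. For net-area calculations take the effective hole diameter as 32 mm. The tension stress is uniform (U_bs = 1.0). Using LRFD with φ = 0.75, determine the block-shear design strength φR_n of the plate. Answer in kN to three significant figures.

634 kN

Shear plane L_v = 70 + 3·85 = 325 mm; A_gv = 325 × 14 = 4550 mm².
A_nv = (325 − 3.5·32) × 14 = 2982 mm².
A_nt = (45 − 0.5·32) × 14 = 406 mm².
0.6 F_u A_nv = 715.7 kN; 0.6 F_y A_gv = 682.5 kN → shear yielding governs the shear term.
R_n = 682.5 + 1.0 × 400 × 406 / 1000 = 844.9 kN.
Design strength φR_n = 0.75 × 844.9 = 634 kN.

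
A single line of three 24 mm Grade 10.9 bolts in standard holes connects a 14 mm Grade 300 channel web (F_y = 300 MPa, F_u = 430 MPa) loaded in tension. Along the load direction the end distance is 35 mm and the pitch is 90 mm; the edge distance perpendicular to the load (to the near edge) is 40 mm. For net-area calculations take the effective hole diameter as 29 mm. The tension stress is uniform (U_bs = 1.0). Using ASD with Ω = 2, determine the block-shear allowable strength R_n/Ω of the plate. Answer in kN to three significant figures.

Shear plane L_v = 35 + 2·90 = 215 mm; A_gv = 215 × 14 = 3010 mm².
A_nv = (215 − 2.5·29) × 14 = 1995 mm².
A_nt = (40 − 0.5·29) × 14 = 357 mm².
0.6 F_u A_nv = 514.7 kN; 0.6 F_y A_gv = 541.8 kN → shear rupture governs the shear term.
R_n = 514.7 + 1.0 × 430 × 357 / 1000 = 668.2 kN.
Allowable strength R_n/Ω = 668.2 / 2 = 334 kN.

334 kN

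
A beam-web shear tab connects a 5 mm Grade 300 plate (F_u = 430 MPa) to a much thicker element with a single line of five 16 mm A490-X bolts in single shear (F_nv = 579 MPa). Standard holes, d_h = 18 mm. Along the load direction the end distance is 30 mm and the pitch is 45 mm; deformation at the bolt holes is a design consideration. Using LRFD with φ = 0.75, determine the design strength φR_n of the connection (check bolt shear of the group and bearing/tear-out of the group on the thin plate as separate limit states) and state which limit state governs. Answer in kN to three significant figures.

Bolt shear: A_b = π·16²/4 = 201.1 mm²; R_n = 579 × 201.1 × 5 × 1 / 1000 = 582.1 kN → 0.75 × 582.1 = 437 kN.
Bearing (1.2 l_c t F_u ≤ 2.4 d t F_u): upper limit = 2.4·16·5·430 / 1000 = 82.56 kN.
  Edge l_c = 30 − 18/2 = 21 → r_n = 54.18 kN; interior l_c = 45 − 18 = 27 → r_n = 69.66 kN.
  R_n,bearing = 1·54.18 + 4·69.66 = 332.8 kN → 0.75 × 332.8 = 250 kN.
Bearing governs: 250 kN.

250 kN (bearing governs)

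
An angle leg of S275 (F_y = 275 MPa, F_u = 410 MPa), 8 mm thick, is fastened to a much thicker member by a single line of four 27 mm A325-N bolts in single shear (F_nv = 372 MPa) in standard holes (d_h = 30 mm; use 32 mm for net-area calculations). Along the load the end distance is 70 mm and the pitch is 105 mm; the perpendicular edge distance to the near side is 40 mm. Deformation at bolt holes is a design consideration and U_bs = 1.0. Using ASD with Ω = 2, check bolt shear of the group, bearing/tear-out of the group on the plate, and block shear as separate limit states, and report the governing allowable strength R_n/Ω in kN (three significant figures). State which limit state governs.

Bolt shear: A_b = π·27²/4 = 572.6 mm²; R_n = 372 × 572.6 × 4 × 1 / 1000 = 852 kN → 852 / 2 = 426 kN.
Bearing: edge l_c = 55, r_n = 212.5 kN; interior l_c = 75, r_n = 212.5 kN; R_n = 212.5 + 3·212.5 = 850.2 kN → 425 kN.
Block shear: A_gv = 3080, A_nv = 2184, A_nt = 192 mm²; R_n = min(0.6F_uA_nv, 0.6F_yA_gv) + U_bs·F_u·A_nt = 586.9 kN → 293 kN.
Block shear governs: 293 kN.

293 kN (block shear governs)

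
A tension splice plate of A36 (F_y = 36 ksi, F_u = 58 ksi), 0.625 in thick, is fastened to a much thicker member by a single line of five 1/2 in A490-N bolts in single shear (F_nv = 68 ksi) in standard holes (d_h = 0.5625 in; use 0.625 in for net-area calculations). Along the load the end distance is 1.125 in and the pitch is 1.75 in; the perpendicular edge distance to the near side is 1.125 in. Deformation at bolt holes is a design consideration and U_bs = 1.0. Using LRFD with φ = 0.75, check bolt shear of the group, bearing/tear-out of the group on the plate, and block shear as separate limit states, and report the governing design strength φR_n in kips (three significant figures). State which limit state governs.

50.1 kips (bolt shear governs)

Bolt shear: A_b = π·0.5²/4 = 0.1963 in²; R_n = 68 × 0.1963 × 5 × 1 = 66.76 kips → 0.75 × 66.76 = 50.1 kips.
Bearing: edge l_c = 0.8438, r_n = 36.7 kips; interior l_c = 1.188, r_n = 43.5 kips; R_n = 36.7 + 4·43.5 = 210.7 kips → 158 kips.
Block shear: A_gv = 5.078, A_nv = 3.32, A_nt = 0.5078 in²; R_n = min(0.6F_uA_nv, 0.6F_yA_gv) + U_bs·F_u·A_nt = 139.1 kips → 104 kips.
Bolt shear governs: 50.1 kips.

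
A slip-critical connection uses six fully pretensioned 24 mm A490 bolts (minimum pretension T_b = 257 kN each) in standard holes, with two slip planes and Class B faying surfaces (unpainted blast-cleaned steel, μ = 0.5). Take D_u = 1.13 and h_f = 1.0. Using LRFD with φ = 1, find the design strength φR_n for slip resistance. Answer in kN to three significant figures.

1740 kN

R_n = μ · D_u · h_f · T_b · n_s · n_b = 0.5 × 1.13 × 1.0 × 257 × 2 × 6 = 1742 kN.
Design strength φR_n = 1 × 1742 = 1740 kN.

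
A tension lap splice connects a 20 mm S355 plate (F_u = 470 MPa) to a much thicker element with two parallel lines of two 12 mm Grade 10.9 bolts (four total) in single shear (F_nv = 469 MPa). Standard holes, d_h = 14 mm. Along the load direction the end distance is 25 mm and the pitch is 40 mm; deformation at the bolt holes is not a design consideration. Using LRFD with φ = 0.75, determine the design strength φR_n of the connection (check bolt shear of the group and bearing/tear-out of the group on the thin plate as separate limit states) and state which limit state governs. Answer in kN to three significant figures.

159 kN (bolt shear governs)

Bolt shear: A_b = π·12²/4 = 113.1 mm²; R_n = 469 × 113.1 × 4 × 1 / 1000 = 212.2 kN → 0.75 × 212.2 = 159 kN.
Bearing (1.5 l_c t F_u ≤ 3.0 d t F_u): upper limit = 3.0·12·20·470 / 1000 = 338.4 kN.
  Edge l_c = 25 − 14/2 = 18 → r_n = 253.8 kN; interior l_c = 40 − 14 = 26 → r_n = 338.4 kN.
  R_n,bearing = 2·253.8 + 2·338.4 = 1184 kN → 0.75 × 1184 = 888 kN.
Bolt shear governs: 159 kN.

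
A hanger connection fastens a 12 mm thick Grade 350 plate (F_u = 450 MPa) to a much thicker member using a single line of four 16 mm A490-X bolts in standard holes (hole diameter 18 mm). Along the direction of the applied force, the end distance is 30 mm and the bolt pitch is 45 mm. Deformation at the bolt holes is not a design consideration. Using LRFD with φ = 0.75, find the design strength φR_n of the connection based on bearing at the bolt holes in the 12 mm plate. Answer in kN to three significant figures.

620 kN

Per bolt r_n = 1.5 l_c t F_u ≤ 3.0 d t F_u; upper limit = 3.0 × 16 × 12 × 450 / 1000 = 259.2 kN.
Edge bolt: l_c = 30 − 18/2 = 21 mm → 1.5 × 21 × 12 × 450 / 1000 = 170.1 → r_n = 170.1 kN.
Interior bolts: l_c = 45 − 18 = 27 mm → 1.5 × 27 × 12 × 450 / 1000 = 218.7 → r_n = 218.7 kN.
R_n = 1 × 170.1 + 3 × 218.7 = 826.2 kN.
Design strength φR_n = 0.75 × 826.2 = 620 kN.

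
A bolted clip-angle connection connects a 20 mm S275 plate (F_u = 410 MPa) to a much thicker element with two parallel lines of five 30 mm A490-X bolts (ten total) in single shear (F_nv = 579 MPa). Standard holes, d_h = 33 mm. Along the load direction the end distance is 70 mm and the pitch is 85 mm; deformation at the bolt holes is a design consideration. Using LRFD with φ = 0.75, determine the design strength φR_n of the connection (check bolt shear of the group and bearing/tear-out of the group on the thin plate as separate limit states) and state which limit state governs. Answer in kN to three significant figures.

3070 kN (bolt shear governs)

Bolt shear: A_b = π·30²/4 = 706.9 mm²; R_n = 579 × 706.9 × 10 × 1 / 1000 = 4093 kN → 0.75 × 4093 = 3070 kN.
Bearing (1.2 l_c t F_u ≤ 2.4 d t F_u): upper limit = 2.4·30·20·410 / 1000 = 590.4 kN.
  Edge l_c = 70 − 33/2 = 53.5 → r_n = 526.4 kN; interior l_c = 85 − 33 = 52 → r_n = 511.7 kN.
  R_n,bearing = 2·526.4 + 8·511.7 = 5146 kN → 0.75 × 5146 = 3860 kN.
Bolt shear governs: 3070 kN.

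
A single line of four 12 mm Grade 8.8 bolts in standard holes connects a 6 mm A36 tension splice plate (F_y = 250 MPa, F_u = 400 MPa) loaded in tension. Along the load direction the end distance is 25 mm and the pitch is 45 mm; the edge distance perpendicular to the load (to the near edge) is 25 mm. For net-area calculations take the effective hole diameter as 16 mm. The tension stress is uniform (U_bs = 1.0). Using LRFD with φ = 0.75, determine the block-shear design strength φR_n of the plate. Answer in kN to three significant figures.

Shear plane L_v = 25 + 3·45 = 160 mm; A_gv = 160 × 6 = 960 mm².
A_nv = (160 − 3.5·16) × 6 = 624 mm².
A_nt = (25 − 0.5·16) × 6 = 102 mm².
0.6 F_u A_nv = 149.8 kN; 0.6 F_y A_gv = 144 kN → shear yielding governs the shear term.
R_n = 144 + 1.0 × 400 × 102 / 1000 = 184.8 kN.
Design strength φR_n = 0.75 × 184.8 = 139 kN.

139 kN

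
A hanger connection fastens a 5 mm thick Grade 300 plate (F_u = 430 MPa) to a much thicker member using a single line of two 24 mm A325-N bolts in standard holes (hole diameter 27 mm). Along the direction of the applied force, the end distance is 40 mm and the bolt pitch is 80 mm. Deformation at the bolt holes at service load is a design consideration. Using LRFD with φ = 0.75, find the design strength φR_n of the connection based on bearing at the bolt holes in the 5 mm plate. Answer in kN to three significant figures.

Per bolt r_n = 1.2 l_c t F_u ≤ 2.4 d t F_u; upper limit = 2.4 × 24 × 5 × 430 / 1000 = 123.8 kN.
Edge bolt: l_c = 40 − 27/2 = 26.5 mm → 1.2 × 26.5 × 5 × 430 / 1000 = 68.37 → r_n = 68.37 kN.
Interior bolts: l_c = 80 − 27 = 53 mm → 1.2 × 53 × 5 × 430 / 1000 = 136.7 → r_n = 123.8 kN.
R_n = 1 × 68.37 + 1 × 123.8 = 192.2 kN.
Design strength φR_n = 0.75 × 192.2 = 144 kN.

144 kN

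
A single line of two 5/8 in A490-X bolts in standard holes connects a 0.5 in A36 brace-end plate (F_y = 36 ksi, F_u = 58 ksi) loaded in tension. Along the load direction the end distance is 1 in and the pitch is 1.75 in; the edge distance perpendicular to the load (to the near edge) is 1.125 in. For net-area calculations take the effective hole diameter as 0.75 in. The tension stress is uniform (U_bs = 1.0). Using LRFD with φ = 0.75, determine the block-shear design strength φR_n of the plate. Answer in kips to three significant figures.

Shear plane L_v = 1 + 1·1.75 = 2.75 in; A_gv = 2.75 × 0.5 = 1.375 in².
A_nv = (2.75 − 1.5·0.75) × 0.5 = 0.8125 in².
A_nt = (1.125 − 0.5·0.75) × 0.5 = 0.375 in².
0.6 F_u A_nv = 28.27 kips; 0.6 F_y A_gv = 29.7 kips → shear rupture governs the shear term.
R_n = 28.27 + 1.0 × 58 × 0.375 = 50.02 kips.
Design strength φR_n = 0.75 × 50.02 = 37.5 kips.

37.5 kips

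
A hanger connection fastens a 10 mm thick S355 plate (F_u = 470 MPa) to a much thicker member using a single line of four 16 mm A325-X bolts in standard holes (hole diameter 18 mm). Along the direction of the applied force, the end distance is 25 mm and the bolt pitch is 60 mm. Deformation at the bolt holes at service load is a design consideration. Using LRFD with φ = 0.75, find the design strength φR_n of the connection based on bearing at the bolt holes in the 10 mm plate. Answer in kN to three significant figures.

Per bolt r_n = 1.2 l_c t F_u ≤ 2.4 d t F_u; upper limit = 2.4 × 16 × 10 × 470 / 1000 = 180.5 kN.
Edge bolt: l_c = 25 − 18/2 = 16 mm → 1.2 × 16 × 10 × 470 / 1000 = 90.24 → r_n = 90.24 kN.
Interior bolts: l_c = 60 − 18 = 42 mm → 1.2 × 42 × 10 × 470 / 1000 = 236.9 → r_n = 180.5 kN.
R_n = 1 × 90.24 + 3 × 180.5 = 631.7 kN.
Design strength φR_n = 0.75 × 631.7 = 474 kN.

474 kN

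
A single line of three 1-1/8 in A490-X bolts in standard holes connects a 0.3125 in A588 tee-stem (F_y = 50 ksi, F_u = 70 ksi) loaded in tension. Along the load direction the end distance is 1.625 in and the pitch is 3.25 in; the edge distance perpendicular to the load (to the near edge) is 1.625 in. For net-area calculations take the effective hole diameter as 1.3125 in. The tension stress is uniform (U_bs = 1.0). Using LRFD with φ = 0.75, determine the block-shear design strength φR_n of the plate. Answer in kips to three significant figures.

Shear plane L_v = 1.625 + 2·3.25 = 8.125 in; A_gv = 8.125 × 0.3125 = 2.539 in².
A_nv = (8.125 − 2.5·1.3125) × 0.3125 = 1.514 in².
A_nt = (1.625 − 0.5·1.3125) × 0.3125 = 0.3027 in².
0.6 F_u A_nv = 63.57 kips; 0.6 F_y A_gv = 76.17 kips → shear rupture governs the shear term.
R_n = 63.57 + 1.0 × 70 × 0.3027 = 84.77 kips.
Design strength φR_n = 0.75 × 84.77 = 63.6 kips.

63.6 kips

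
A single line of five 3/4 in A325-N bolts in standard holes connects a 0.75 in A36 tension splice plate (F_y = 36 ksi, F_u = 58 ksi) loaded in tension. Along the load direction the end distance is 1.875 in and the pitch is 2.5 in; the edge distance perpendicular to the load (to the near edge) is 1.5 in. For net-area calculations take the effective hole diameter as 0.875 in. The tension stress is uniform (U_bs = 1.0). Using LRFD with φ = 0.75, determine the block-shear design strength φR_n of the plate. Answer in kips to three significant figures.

Shear plane L_v = 1.875 + 4·2.5 = 11.88 in; A_gv = 11.88 × 0.75 = 8.906 in².
A_nv = (11.88 − 4.5·0.875) × 0.75 = 5.953 in².
A_nt = (1.5 − 0.5·0.875) × 0.75 = 0.7969 in².
0.6 F_u A_nv = 207.2 kips; 0.6 F_y A_gv = 192.4 kips → shear yielding governs the shear term.
R_n = 192.4 + 1.0 × 58 × 0.7969 = 238.6 kips.
Design strength φR_n = 0.75 × 238.6 = 179 kips.

179 kips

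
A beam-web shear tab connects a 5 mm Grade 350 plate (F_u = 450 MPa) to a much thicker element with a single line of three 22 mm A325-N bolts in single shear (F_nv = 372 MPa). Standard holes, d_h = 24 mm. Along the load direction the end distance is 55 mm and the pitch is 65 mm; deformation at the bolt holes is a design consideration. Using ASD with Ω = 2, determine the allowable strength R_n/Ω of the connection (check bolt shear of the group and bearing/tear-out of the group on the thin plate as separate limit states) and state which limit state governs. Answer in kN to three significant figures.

169 kN (bearing governs)

Bolt shear: A_b = π·22²/4 = 380.1 mm²; R_n = 372 × 380.1 × 3 × 1 / 1000 = 424.2 kN → 424.2 / 2 = 212 kN.
Bearing (1.2 l_c t F_u ≤ 2.4 d t F_u): upper limit = 2.4·22·5·450 / 1000 = 118.8 kN.
  Edge l_c = 55 − 24/2 = 43 → r_n = 116.1 kN; interior l_c = 65 − 24 = 41 → r_n = 110.7 kN.
  R_n,bearing = 1·116.1 + 2·110.7 = 337.5 kN → 337.5 / 2 = 169 kN.
Bearing governs: 169 kN.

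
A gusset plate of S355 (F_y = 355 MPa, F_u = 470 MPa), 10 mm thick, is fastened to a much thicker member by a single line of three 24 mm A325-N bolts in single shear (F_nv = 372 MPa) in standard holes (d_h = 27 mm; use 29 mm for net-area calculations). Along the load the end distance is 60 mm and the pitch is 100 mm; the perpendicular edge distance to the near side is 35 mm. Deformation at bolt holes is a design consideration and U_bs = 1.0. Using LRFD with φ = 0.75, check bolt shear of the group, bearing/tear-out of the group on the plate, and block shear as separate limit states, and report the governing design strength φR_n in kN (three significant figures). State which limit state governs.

379 kN (bolt shear governs)

Bolt shear: A_b = π·24²/4 = 452.4 mm²; R_n = 372 × 452.4 × 3 × 1 / 1000 = 504.9 kN → 0.75 × 504.9 = 379 kN.
Bearing: edge l_c = 46.5, r_n = 262.3 kN; interior l_c = 73, r_n = 270.7 kN; R_n = 262.3 + 2·270.7 = 803.7 kN → 603 kN.
Block shear: A_gv = 2600, A_nv = 1875, A_nt = 205 mm²; R_n = min(0.6F_uA_nv, 0.6F_yA_gv) + U_bs·F_u·A_nt = 625.1 kN → 469 kN.
Bolt shear governs: 379 kN.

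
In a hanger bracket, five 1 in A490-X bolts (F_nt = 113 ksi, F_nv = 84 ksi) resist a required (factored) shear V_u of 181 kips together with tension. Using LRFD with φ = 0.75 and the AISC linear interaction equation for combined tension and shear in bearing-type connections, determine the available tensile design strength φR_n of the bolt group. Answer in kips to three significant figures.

189 kips

A_b = π·1²/4 = 0.7854 in²; f_rv = 181 / (5 × 0.7854) = 46.09 ksi.
F'_nt = 1.3 F_nt − (F_nt / φF_nv) f_rv = 1.3·113 − (113/(0.75·84))·46.09 = 64.23 ksi, capped at F_nt → F'_nt = 64.23 ksi.
R_n = F'_nt · A_b · n = 64.23 × 0.7854 × 5 = 252.2 kips.
Design strength φR_n = 0.75 × 252.2 = 189 kips.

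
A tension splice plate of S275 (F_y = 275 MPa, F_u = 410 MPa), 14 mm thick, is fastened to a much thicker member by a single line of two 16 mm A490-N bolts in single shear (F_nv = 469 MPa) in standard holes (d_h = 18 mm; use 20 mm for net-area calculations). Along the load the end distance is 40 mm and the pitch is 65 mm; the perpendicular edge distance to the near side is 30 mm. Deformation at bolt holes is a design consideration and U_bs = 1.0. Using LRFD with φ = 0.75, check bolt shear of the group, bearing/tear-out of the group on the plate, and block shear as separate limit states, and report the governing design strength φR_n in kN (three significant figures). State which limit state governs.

Bolt shear: A_b = π·16²/4 = 201.1 mm²; R_n = 469 × 201.1 × 2 × 1 / 1000 = 188.6 kN → 0.75 × 188.6 = 141 kN.
Bearing: edge l_c = 31, r_n = 213.5 kN; interior l_c = 47, r_n = 220.4 kN; R_n = 213.5 + 1·220.4 = 433.9 kN → 325 kN.
Block shear: A_gv = 1470, A_nv = 1050, A_nt = 280 mm²; R_n = min(0.6F_uA_nv, 0.6F_yA_gv) + U_bs·F_u·A_nt = 357.4 kN → 268 kN.
Bolt shear governs: 141 kN.

141 kN (bolt shear governs)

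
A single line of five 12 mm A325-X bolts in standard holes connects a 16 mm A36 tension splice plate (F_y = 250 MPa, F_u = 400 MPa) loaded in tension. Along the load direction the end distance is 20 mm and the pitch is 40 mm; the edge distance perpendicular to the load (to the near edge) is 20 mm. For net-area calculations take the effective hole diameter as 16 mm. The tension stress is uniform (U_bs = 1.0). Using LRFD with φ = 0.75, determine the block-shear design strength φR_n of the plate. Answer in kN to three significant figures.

369 kN

Shear plane L_v = 20 + 4·40 = 180 mm; A_gv = 180 × 16 = 2880 mm².
A_nv = (180 − 4.5·16) × 16 = 1728 mm².
A_nt = (20 − 0.5·16) × 16 = 192 mm².
0.6 F_u A_nv = 414.7 kN; 0.6 F_y A_gv = 432 kN → shear rupture governs the shear term.
R_n = 414.7 + 1.0 × 400 × 192 / 1000 = 491.5 kN.
Design strength φR_n = 0.75 × 491.5 = 369 kN.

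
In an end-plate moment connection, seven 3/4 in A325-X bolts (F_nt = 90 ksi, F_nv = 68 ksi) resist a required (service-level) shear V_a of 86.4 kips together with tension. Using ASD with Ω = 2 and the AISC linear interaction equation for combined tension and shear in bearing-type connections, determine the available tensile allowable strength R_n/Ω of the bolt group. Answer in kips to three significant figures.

A_b = π·0.75²/4 = 0.4418 in²; f_rv = 86.4 / (7 × 0.4418) = 27.94 ksi.
F'_nt = 1.3 F_nt − (Ω F_nt / F_nv) f_rv = 1.3·90 − (2·90/68)·27.94 = 43.05 ksi, capped at F_nt → F'_nt = 43.05 ksi.
R_n = F'_nt · A_b · n = 43.05 × 0.4418 × 7 = 133.1 kips.
Allowable strength R_n/Ω = 133.1 / 2 = 66.6 kips.

66.6 kips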